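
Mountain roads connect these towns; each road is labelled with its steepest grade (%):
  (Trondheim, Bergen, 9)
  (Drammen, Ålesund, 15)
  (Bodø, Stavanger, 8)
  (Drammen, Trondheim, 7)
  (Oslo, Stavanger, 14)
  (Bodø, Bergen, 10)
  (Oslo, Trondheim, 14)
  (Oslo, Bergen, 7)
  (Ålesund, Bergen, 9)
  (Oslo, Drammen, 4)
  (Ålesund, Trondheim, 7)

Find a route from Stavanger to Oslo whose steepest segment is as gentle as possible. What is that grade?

Checking several routes:
Stavanger -> Bodø -> Bergen -> Trondheim -> Drammen -> Oslo: max(8, 10, 9, 7, 4) = 10
Stavanger -> Bodø -> Bergen -> Ålesund -> Trondheim -> Drammen -> Oslo: max(8, 10, 9, 7, 7, 4) = 10
Stavanger -> Bodø -> Bergen -> Oslo: max(8, 10, 7) = 10
Stavanger -> Bodø -> Bergen -> Ålesund -> Trondheim -> Oslo: max(8, 10, 9, 7, 14) = 14
Best route has worst link 10%.

10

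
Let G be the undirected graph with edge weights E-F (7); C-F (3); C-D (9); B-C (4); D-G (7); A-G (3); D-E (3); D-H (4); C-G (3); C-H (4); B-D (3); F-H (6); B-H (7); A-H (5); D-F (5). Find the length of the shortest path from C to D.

Comparing a few candidate routes:
C-F-D: 3 + 5 = 8
C-G-D: 3 + 7 = 10
C-H-D: 4 + 4 = 8
C-D: 9
C-F-E-D: 3 + 7 + 3 = 13
C-B-D: 4 + 3 = 7
The minimum is 7.

7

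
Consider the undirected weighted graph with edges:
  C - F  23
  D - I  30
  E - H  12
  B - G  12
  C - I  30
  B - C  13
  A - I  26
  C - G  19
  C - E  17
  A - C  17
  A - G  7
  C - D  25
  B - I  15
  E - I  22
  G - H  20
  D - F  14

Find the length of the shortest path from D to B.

Comparing a few candidate routes:
D → F → C → B: 14 + 23 + 13 = 50
D → I → B: 30 + 15 = 45
D → C → A → G → B: 25 + 17 + 7 + 12 = 61
D → C → G → B: 25 + 19 + 12 = 56
D → C → B: 25 + 13 = 38
D → F → C → G → B: 14 + 23 + 19 + 12 = 68
The minimum is 38.

38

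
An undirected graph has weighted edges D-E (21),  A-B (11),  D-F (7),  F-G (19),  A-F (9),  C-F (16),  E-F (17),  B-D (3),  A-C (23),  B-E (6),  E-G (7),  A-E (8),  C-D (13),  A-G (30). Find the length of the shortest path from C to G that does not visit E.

35

Comparing a few candidate routes:
C → F → G: 16 + 19 = 35
C → D → B → A → F → G: 13 + 3 + 11 + 9 + 19 = 55
C → A → F → G: 23 + 9 + 19 = 51
C → D → F → G: 13 + 7 + 19 = 39
C → F → A → G: 16 + 9 + 30 = 55
C → A → G: 23 + 30 = 53
The minimum is 35.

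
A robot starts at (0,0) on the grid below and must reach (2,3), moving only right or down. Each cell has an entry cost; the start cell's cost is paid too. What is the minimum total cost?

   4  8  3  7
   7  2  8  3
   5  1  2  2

One optimal route is (0,0) (1,0) (1,1) (2,1) (2,2) (2,3).
Its cost is 4 + 7 + 2 + 1 + 2 + 2 = 18.
For comparison, the top-then-right route costs 27.

18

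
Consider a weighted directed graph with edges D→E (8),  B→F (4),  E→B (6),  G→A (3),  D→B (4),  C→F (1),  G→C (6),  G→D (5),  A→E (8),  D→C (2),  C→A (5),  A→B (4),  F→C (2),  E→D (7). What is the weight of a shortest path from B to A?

Paths from B to A:
B - F - C - A: 4 + 2 + 5 = 11
The minimum is 11.

11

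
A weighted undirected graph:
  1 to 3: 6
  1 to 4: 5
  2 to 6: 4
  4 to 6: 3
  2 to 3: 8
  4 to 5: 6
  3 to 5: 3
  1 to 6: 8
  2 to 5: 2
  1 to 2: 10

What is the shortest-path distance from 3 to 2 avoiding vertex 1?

Paths from 3 to 2 avoiding 1:
3 -> 2: 8
3 -> 5 -> 4 -> 6 -> 2: 3 + 6 + 3 + 4 = 16
3 -> 5 -> 2: 3 + 2 = 5
Shortest: 5.

5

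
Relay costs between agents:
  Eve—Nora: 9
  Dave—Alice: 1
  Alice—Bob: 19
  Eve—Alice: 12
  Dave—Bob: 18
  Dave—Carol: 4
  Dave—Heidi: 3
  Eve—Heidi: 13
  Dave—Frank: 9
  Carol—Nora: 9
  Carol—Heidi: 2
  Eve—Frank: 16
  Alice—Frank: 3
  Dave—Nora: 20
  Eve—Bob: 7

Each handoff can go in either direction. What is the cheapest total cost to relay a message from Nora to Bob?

16

Comparing a few candidate routes:
Nora - Carol - Heidi - Eve - Bob: 9 + 2 + 13 + 7 = 31
Nora - Carol - Dave - Bob: 9 + 4 + 18 = 31
Nora - Carol - Heidi - Dave - Bob: 9 + 2 + 3 + 18 = 32
Nora - Eve - Bob: 9 + 7 = 16
The minimum is 16.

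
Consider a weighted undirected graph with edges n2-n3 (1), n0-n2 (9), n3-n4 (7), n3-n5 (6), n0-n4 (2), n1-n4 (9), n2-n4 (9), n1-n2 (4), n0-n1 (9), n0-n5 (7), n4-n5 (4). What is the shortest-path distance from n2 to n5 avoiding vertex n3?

13

A few of the n2→n5 routes:
n2 - n4 - n0 - n5: 9 + 2 + 7 = 18
n2 - n4 - n5: 9 + 4 = 13
n2 - n0 - n4 - n5: 9 + 2 + 4 = 15
n2 - n1 - n4 - n5: 4 + 9 + 4 = 17
n2 - n0 - n5: 9 + 7 = 16
Shortest: 13.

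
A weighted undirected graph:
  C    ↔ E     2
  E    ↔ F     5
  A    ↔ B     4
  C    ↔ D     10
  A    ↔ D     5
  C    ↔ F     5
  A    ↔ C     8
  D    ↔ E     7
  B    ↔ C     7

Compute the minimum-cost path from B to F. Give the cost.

Checking several routes:
B -> A -> C -> F: 4 + 8 + 5 = 17
B -> A -> D -> E -> C -> F: 4 + 5 + 7 + 2 + 5 = 23
B -> C -> F: 7 + 5 = 12
B -> C -> E -> F: 7 + 2 + 5 = 14
B -> A -> C -> E -> F: 4 + 8 + 2 + 5 = 19
B -> A -> D -> E -> F: 4 + 5 + 7 + 5 = 21
Best route has total 12.

12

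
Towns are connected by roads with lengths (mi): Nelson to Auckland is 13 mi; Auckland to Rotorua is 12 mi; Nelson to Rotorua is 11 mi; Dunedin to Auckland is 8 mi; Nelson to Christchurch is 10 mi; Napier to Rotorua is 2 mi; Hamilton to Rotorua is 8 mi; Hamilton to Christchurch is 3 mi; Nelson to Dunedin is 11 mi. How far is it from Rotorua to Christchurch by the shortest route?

A few of the Rotorua→Christchurch routes:
Rotorua -> Hamilton -> Christchurch: 8 + 3 = 11
Rotorua -> Auckland -> Nelson -> Christchurch: 12 + 13 + 10 = 35
Rotorua -> Nelson -> Christchurch: 11 + 10 = 21
Best route has total 11 mi.

11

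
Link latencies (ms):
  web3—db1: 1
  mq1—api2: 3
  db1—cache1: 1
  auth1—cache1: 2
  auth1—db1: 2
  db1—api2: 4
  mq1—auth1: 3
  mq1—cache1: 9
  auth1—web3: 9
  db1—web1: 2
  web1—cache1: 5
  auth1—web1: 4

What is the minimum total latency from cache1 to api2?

A few of the cache1→api2 routes:
cache1-db1-api2: 1 + 4 = 5
cache1-auth1-mq1-api2: 2 + 3 + 3 = 8
cache1-auth1-db1-api2: 2 + 2 + 4 = 8
Best route has total 5 ms.

5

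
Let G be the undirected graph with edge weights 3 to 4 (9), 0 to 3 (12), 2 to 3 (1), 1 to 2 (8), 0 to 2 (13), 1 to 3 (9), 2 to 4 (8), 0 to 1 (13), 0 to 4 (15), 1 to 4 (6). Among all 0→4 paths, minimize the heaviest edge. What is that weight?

12

Some routes from 0 to 4:
0 → 3 → 2 → 4: max(12, 1, 8) = 12
0 → 3 → 2 → 1 → 4: max(12, 1, 8, 6) = 12
0 → 3 → 1 → 4: max(12, 9, 6) = 12
0 → 3 → 1 → 2 → 4: max(12, 9, 8, 8) = 12
Best route has worst link 12.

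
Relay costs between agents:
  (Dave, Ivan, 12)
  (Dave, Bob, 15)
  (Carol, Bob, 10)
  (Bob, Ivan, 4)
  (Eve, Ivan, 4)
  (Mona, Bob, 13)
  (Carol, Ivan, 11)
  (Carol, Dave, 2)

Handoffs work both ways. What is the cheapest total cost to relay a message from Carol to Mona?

Some routes from Carol to Mona:
Carol -> Bob -> Mona: 10 + 13 = 23
Carol -> Ivan -> Bob -> Mona: 11 + 4 + 13 = 28
Carol -> Dave -> Bob -> Mona: 2 + 15 + 13 = 30
The minimum is 23.

23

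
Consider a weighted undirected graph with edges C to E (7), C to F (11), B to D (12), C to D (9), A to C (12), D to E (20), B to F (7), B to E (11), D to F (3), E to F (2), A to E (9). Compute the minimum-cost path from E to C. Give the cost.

7

Checking several routes:
E→C: 7
E→A→C: 9 + 12 = 21
E→F→C: 2 + 11 = 13
E→F→D→C: 2 + 3 + 9 = 14
Shortest: 7.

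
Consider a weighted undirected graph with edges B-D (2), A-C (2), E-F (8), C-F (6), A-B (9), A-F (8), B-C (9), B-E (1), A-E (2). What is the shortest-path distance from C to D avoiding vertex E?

Paths from C to D avoiding E:
C - A - B - D: 2 + 9 + 2 = 13
C - B - D: 9 + 2 = 11
C - F - A - B - D: 6 + 8 + 9 + 2 = 25
Best route has total 11.

11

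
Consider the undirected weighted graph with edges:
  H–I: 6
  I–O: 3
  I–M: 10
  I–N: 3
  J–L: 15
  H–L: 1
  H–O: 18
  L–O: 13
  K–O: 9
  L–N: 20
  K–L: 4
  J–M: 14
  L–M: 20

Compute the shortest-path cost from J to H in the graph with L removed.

30

Routes from J to H avoiding L:
J→M→I→O→H: 14 + 10 + 3 + 18 = 45
J→M→I→H: 14 + 10 + 6 = 30
Shortest: 30.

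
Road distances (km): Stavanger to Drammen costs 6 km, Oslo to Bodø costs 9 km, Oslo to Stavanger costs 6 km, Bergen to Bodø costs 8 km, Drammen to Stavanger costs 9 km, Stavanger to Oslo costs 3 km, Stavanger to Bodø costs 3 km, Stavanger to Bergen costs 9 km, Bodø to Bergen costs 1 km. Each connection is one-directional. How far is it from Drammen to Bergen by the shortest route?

13

Candidate routes:
Drammen→Stavanger→Oslo→Bodø→Bergen: 9 + 3 + 9 + 1 = 22
Drammen→Stavanger→Bergen: 9 + 9 = 18
Drammen→Stavanger→Bodø→Bergen: 9 + 3 + 1 = 13
Shortest: 13 km.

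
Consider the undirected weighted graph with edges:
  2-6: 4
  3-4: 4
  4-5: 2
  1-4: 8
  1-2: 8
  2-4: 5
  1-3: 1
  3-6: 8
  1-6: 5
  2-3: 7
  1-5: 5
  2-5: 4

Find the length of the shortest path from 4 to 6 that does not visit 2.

Candidate routes:
4 → 3 → 1 → 6: 4 + 1 + 5 = 10
4 → 1 → 6: 8 + 5 = 13
4 → 5 → 1 → 6: 2 + 5 + 5 = 12
4 → 1 → 3 → 6: 8 + 1 + 8 = 17
4 → 3 → 6: 4 + 8 = 12
4 → 5 → 1 → 3 → 6: 2 + 5 + 1 + 8 = 16
Best route has total 10.

10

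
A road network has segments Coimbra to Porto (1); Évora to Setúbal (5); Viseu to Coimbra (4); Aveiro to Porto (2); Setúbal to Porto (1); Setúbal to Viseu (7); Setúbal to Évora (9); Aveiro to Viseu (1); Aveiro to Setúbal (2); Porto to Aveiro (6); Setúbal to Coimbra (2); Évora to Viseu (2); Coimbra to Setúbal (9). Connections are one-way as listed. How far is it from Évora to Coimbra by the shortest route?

6

Routes from Évora to Coimbra:
Évora -> Viseu -> Coimbra: 2 + 4 = 6
Évora -> Setúbal -> Porto -> Aveiro -> Viseu -> Coimbra: 5 + 1 + 6 + 1 + 4 = 17
Évora -> Setúbal -> Viseu -> Coimbra: 5 + 7 + 4 = 16
Évora -> Setúbal -> Coimbra: 5 + 2 = 7
Shortest: 6 km.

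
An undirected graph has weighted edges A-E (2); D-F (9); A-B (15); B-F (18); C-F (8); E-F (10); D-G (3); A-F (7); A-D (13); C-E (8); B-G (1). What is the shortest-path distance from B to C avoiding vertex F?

25

Paths from B to C avoiding F:
B -> G -> D -> A -> E -> C: 1 + 3 + 13 + 2 + 8 = 27
B -> A -> E -> C: 15 + 2 + 8 = 25
Best route has total 25.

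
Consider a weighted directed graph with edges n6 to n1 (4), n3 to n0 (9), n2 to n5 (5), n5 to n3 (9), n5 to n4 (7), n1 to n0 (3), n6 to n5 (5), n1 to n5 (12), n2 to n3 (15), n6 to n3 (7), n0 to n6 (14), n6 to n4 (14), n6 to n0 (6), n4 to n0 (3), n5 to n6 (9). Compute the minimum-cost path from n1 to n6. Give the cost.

Paths from n1 to n6:
n1 -> n5 -> n3 -> n0 -> n6: 12 + 9 + 9 + 14 = 44
n1 -> n0 -> n6: 3 + 14 = 17
n1 -> n5 -> n6: 12 + 9 = 21
n1 -> n5 -> n4 -> n0 -> n6: 12 + 7 + 3 + 14 = 36
Best route has total 17.

17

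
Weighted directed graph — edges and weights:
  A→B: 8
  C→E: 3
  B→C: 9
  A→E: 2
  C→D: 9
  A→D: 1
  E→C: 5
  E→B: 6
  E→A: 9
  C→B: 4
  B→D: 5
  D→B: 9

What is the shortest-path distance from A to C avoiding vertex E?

Paths from A to C avoiding E:
A - B - C: 8 + 9 = 17
A - D - B - C: 1 + 9 + 9 = 19
Best route has total 17.

17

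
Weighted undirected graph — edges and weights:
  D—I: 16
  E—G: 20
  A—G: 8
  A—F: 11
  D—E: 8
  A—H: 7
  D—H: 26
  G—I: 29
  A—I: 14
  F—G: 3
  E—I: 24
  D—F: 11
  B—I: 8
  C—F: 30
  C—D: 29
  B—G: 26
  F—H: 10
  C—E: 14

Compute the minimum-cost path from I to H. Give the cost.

21

Some routes from I to H:
I-A-G-F-H: 14 + 8 + 3 + 10 = 35
I-A-H: 14 + 7 = 21
I-D-F-H: 16 + 11 + 10 = 37
I-D-H: 16 + 26 = 42
I-A-F-H: 14 + 11 + 10 = 35
Shortest: 21.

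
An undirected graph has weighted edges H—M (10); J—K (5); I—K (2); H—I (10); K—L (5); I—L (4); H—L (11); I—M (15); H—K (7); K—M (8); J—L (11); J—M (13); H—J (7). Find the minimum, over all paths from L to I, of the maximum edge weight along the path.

Checking several routes:
L-K-H-I: max(5, 7, 10) = 10
L-K-I: max(5, 2) = 5
L-I: max(4) = 4
L-K-M-H-I: max(5, 8, 10, 10) = 10
The minimum achievable maximum is 4.

4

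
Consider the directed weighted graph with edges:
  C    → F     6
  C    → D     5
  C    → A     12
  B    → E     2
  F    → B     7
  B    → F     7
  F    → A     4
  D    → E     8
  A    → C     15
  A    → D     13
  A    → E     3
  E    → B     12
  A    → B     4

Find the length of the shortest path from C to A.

10

Routes from C to A:
C-F-A: 6 + 4 = 10
C-A: 12
C-D-E-B-F-A: 5 + 8 + 12 + 7 + 4 = 36
Shortest: 10.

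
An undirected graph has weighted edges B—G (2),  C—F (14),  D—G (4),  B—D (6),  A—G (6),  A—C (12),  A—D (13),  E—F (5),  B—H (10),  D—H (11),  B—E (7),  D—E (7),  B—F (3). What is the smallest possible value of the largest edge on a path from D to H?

10

Checking several routes:
D - E - F - B - H: max(7, 5, 3, 10) = 10
D - E - B - H: max(7, 7, 10) = 10
D - H: max(11) = 11
D - B - H: max(6, 10) = 10
D - G - B - H: max(4, 2, 10) = 10
Smallest bottleneck: 10.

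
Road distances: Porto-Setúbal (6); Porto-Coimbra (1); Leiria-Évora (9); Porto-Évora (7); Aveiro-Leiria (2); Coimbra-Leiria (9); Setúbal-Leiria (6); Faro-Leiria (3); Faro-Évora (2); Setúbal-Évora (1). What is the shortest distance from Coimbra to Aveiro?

Comparing a few candidate routes:
Coimbra-Porto-Setúbal-Leiria-Aveiro: 1 + 6 + 6 + 2 = 15
Coimbra-Porto-Setúbal-Évora-Faro-Leiria-Aveiro: 1 + 6 + 1 + 2 + 3 + 2 = 15
Coimbra-Leiria-Aveiro: 9 + 2 = 11
Coimbra-Porto-Évora-Faro-Leiria-Aveiro: 1 + 7 + 2 + 3 + 2 = 15
The minimum is 11.

11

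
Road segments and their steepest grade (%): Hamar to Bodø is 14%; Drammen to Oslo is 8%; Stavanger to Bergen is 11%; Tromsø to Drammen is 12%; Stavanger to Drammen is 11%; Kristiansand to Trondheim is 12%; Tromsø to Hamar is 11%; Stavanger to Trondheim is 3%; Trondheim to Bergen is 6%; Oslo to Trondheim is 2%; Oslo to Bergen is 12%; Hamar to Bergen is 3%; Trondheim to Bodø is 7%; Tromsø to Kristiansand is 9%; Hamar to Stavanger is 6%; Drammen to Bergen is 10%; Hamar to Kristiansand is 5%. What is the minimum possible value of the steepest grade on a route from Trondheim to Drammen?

Checking several routes:
Trondheim - Stavanger - Hamar - Bergen - Drammen: max(3, 6, 3, 10) = 10
Trondheim - Bergen - Hamar - Stavanger - Drammen: max(6, 3, 6, 11) = 11
Trondheim - Bergen - Drammen: max(6, 10) = 10
Trondheim - Oslo - Drammen: max(2, 8) = 8
Trondheim - Bergen - Stavanger - Drammen: max(6, 11, 11) = 11
Best route has worst link 8%.

8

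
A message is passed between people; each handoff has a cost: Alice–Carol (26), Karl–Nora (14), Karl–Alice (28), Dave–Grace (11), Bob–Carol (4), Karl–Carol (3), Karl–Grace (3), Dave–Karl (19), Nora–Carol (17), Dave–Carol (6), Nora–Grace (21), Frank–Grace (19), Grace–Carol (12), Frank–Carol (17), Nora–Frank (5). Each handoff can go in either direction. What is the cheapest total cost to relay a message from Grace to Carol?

6

Some routes from Grace to Carol:
Grace - Karl - Carol: 3 + 3 = 6
Grace - Dave - Carol: 11 + 6 = 17
Grace - Carol: 12
Best route has total 6.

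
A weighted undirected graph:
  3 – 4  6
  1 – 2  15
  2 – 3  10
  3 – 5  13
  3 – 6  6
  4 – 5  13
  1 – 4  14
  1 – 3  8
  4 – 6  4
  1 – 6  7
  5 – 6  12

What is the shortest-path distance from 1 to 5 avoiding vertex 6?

21

A few of the 1→5 routes:
1 → 4 → 3 → 5: 14 + 6 + 13 = 33
1 → 3 → 4 → 5: 8 + 6 + 13 = 27
1 → 4 → 5: 14 + 13 = 27
1 → 3 → 5: 8 + 13 = 21
1 → 2 → 3 → 5: 15 + 10 + 13 = 38
Best route has total 21.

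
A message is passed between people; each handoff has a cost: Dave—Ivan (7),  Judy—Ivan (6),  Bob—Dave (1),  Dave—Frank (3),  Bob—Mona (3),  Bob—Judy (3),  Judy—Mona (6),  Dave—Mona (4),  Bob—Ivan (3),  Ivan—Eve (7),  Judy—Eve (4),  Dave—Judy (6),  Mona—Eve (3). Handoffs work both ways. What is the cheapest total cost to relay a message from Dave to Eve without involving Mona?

8

A few of the Dave→Eve routes:
Dave → Bob → Judy → Ivan → Eve: 1 + 3 + 6 + 7 = 17
Dave → Ivan → Eve: 7 + 7 = 14
Dave → Bob → Ivan → Judy → Eve: 1 + 3 + 6 + 4 = 14
Dave → Judy → Eve: 6 + 4 = 10
Dave → Bob → Ivan → Eve: 1 + 3 + 7 = 11
Dave → Bob → Judy → Eve: 1 + 3 + 4 = 8
Best route has total 8.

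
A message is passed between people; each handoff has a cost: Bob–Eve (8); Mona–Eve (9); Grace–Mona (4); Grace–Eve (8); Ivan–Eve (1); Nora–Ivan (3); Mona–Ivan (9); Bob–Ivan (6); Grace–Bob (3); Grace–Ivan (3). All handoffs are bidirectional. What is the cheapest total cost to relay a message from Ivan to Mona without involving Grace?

Paths from Ivan to Mona avoiding Grace:
Ivan→Eve→Mona: 1 + 9 = 10
Ivan→Mona: 9
Ivan→Bob→Eve→Mona: 6 + 8 + 9 = 23
Shortest: 9.

9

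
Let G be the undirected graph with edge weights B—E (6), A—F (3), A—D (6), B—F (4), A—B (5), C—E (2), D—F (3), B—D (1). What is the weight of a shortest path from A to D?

6

Checking several routes:
A → D: 6
A → F → B → D: 3 + 4 + 1 = 8
A → B → D: 5 + 1 = 6
A → F → D: 3 + 3 = 6
Shortest: 6.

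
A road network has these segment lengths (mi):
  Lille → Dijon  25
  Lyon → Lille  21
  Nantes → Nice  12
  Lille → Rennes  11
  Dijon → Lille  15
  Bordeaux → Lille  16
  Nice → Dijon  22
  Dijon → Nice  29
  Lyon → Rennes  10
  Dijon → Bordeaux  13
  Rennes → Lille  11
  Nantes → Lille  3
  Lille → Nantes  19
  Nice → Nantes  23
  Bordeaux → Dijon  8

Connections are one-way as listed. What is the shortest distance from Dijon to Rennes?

26

Candidate routes:
Dijon → Nice → Nantes → Lille → Rennes: 29 + 23 + 3 + 11 = 66
Dijon → Bordeaux → Lille → Rennes: 13 + 16 + 11 = 40
Dijon → Lille → Rennes: 15 + 11 = 26
Best route has total 26 mi.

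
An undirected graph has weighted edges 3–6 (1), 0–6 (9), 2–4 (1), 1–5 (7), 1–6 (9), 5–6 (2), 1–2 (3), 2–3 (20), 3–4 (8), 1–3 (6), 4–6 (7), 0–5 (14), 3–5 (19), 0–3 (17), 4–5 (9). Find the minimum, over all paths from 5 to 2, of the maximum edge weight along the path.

Some routes from 5 to 2:
5-1-2: max(7, 3) = 7
5-6-4-2: max(2, 7, 1) = 7
5-1-3-6-4-2: max(7, 6, 1, 7, 1) = 7
5-6-3-4-2: max(2, 1, 8, 1) = 8
5-6-3-1-2: max(2, 1, 6, 3) = 6
5-6-4-3-1-2: max(2, 7, 8, 6, 3) = 8
Best route has worst link 6.

6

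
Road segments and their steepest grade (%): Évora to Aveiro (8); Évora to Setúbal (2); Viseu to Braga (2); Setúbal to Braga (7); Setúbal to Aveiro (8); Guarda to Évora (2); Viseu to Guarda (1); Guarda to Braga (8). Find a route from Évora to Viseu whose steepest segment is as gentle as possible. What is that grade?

Paths from Évora to Viseu:
Évora → Guarda → Braga → Viseu: max(2, 8, 2) = 8
Évora → Aveiro → Setúbal → Braga → Viseu: max(8, 8, 7, 2) = 8
Évora → Setúbal → Braga → Viseu: max(2, 7, 2) = 7
Évora → Guarda → Viseu: max(2, 1) = 2
Évora → Setúbal → Braga → Guarda → Viseu: max(2, 7, 8, 1) = 8
Évora → Aveiro → Setúbal → Braga → Guarda → Viseu: max(8, 8, 7, 8, 1) = 8
The minimum achievable maximum is 2%.

2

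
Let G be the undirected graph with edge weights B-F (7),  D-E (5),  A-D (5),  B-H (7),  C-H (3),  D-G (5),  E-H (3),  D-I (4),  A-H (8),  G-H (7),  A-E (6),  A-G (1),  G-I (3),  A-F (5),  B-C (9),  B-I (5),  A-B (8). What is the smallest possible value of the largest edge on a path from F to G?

5

Checking several routes:
F→A→D→G: max(5, 5, 5) = 5
F→A→E→D→I→G: max(5, 6, 5, 4, 3) = 6
F→A→G: max(5, 1) = 5
F→A→D→I→G: max(5, 5, 4, 3) = 5
The minimum achievable maximum is 5.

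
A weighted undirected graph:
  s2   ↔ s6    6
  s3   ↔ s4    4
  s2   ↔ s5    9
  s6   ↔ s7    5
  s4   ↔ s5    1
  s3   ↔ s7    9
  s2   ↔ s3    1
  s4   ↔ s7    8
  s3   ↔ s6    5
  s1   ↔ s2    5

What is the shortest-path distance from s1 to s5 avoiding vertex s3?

14

Paths from s1 to s5 avoiding s3:
s1→s2→s5: 5 + 9 = 14
s1→s2→s6→s7→s4→s5: 5 + 6 + 5 + 8 + 1 = 25
The minimum is 14.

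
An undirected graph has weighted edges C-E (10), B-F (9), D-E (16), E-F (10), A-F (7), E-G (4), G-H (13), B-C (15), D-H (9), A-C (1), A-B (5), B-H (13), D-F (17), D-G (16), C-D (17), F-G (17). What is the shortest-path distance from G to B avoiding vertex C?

Checking several routes:
G→H→B: 13 + 13 = 26
G→E→F→B: 4 + 10 + 9 = 23
G→E→F→A→B: 4 + 10 + 7 + 5 = 26
G→F→B: 17 + 9 = 26
Best route has total 23.

23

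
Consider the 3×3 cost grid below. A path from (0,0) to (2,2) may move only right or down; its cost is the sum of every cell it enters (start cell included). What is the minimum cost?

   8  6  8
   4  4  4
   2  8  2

22

Cheapest: [0,0] → [1,0] → [1,1] → [1,2] → [2,2]
  8 + 4 + 4 + 4 + 2 = 22
For comparison, the top-then-right route costs 28.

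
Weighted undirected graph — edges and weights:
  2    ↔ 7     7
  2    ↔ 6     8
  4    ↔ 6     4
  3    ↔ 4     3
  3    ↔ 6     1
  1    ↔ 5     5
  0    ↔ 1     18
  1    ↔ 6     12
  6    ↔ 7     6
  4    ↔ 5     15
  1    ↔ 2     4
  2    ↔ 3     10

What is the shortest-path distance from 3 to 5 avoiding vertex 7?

Some routes from 3 to 5 avoiding 7:
3 → 6 → 2 → 1 → 5: 1 + 8 + 4 + 5 = 18
3 → 6 → 4 → 5: 1 + 4 + 15 = 20
3 → 6 → 1 → 5: 1 + 12 + 5 = 18
3 → 2 → 1 → 5: 10 + 4 + 5 = 19
3 → 4 → 5: 3 + 15 = 18
Shortest: 18.

18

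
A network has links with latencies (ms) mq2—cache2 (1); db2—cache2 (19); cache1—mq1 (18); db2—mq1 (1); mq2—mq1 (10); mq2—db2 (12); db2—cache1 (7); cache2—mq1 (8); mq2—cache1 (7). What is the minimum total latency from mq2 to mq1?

9

Some routes from mq2 to mq1:
mq2 → db2 → mq1: 12 + 1 = 13
mq2 → cache2 → db2 → mq1: 1 + 19 + 1 = 21
mq2 → mq1: 10
mq2 → cache2 → mq1: 1 + 8 = 9
mq2 → cache1 → db2 → mq1: 7 + 7 + 1 = 15
The minimum is 9 ms.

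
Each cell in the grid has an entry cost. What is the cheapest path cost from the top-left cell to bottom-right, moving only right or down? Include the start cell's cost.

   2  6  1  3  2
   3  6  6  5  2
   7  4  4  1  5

21

Take (0,0) → (0,1) → (0,2) → (0,3) → (0,4) → (1,4) → (2,4) for a total of 2 + 6 + 1 + 3 + 2 + 2 + 5 = 21.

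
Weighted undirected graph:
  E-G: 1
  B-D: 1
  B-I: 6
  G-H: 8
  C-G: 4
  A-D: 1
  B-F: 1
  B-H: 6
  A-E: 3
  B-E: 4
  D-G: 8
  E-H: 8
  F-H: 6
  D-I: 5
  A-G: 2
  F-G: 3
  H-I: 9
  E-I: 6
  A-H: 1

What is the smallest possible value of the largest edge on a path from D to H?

1

A few of the D→H routes:
D→B→I→E→G→A→H: max(1, 6, 6, 1, 2, 1) = 6
D→A→H: max(1, 1) = 1
D→B→F→G→A→H: max(1, 1, 3, 2, 1) = 3
D→B→E→A→H: max(1, 4, 3, 1) = 4
D→B→E→G→A→H: max(1, 4, 1, 2, 1) = 4
D→B→F→G→E→A→H: max(1, 1, 3, 1, 3, 1) = 3
The minimum achievable maximum is 1.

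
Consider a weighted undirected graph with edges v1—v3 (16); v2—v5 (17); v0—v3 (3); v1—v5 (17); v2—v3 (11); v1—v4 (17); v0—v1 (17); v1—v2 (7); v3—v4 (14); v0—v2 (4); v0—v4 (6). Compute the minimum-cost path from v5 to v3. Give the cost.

24

Comparing a few candidate routes:
v5→v1→v2→v0→v3: 17 + 7 + 4 + 3 = 31
v5→v2→v3: 17 + 11 = 28
v5→v2→v0→v3: 17 + 4 + 3 = 24
The minimum is 24.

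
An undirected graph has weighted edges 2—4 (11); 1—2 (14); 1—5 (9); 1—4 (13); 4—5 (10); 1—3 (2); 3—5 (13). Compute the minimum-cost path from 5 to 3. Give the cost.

Checking several routes:
5 - 1 - 3: 9 + 2 = 11
5 - 3: 13
5 - 4 - 1 - 3: 10 + 13 + 2 = 25
Best route has total 11.

11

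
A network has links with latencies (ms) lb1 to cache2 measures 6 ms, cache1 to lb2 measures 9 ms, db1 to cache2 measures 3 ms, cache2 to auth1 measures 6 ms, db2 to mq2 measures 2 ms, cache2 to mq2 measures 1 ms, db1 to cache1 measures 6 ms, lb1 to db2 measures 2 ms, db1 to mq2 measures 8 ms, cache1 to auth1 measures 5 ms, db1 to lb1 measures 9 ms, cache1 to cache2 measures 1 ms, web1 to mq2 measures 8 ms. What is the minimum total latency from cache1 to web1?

10

Some routes from cache1 to web1:
cache1 - cache2 - db1 - mq2 - web1: 1 + 3 + 8 + 8 = 20
cache1 - cache2 - lb1 - db2 - mq2 - web1: 1 + 6 + 2 + 2 + 8 = 19
cache1 - db1 - cache2 - mq2 - web1: 6 + 3 + 1 + 8 = 18
cache1 - cache2 - mq2 - web1: 1 + 1 + 8 = 10
Shortest: 10 ms.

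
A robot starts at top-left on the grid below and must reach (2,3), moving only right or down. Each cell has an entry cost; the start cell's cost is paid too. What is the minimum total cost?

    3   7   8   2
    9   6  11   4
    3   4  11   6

Path [0,0] → [0,1] → [0,2] → [0,3] → [1,3] → [2,3]: 3 + 7 + 8 + 2 + 4 + 6 = 30.

30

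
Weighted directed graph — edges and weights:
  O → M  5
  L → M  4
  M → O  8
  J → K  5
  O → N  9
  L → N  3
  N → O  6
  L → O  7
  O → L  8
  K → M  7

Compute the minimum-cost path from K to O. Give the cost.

Paths from K to O:
K - M - O: 7 + 8 = 15
Shortest: 15.

15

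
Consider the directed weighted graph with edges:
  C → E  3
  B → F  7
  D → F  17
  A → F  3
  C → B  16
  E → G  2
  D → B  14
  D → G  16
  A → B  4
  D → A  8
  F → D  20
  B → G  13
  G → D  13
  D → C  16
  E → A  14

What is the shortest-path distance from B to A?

Routes from B to A:
B -> F -> D -> C -> E -> A: 7 + 20 + 16 + 3 + 14 = 60
B -> G -> D -> C -> E -> A: 13 + 13 + 16 + 3 + 14 = 59
B -> F -> D -> A: 7 + 20 + 8 = 35
B -> G -> D -> A: 13 + 13 + 8 = 34
Shortest: 34.

34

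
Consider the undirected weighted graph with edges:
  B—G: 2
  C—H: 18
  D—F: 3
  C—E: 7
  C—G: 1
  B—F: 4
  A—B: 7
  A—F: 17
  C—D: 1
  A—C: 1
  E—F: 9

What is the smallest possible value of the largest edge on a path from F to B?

Checking several routes:
F-E-C-A-B: max(9, 7, 1, 7) = 9
F-D-C-A-B: max(3, 1, 1, 7) = 7
F-B: max(4) = 4
F-E-C-G-B: max(9, 7, 1, 2) = 9
F-D-C-G-B: max(3, 1, 1, 2) = 3
Best route has worst link 3.

3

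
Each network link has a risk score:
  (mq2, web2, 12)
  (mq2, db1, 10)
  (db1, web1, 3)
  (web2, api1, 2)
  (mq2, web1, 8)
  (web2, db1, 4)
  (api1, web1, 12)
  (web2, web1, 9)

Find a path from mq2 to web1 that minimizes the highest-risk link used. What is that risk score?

8

A few of the mq2→web1 routes:
mq2-web2-api1-web1: max(12, 2, 12) = 12
mq2-web1: max(8) = 8
mq2-db1-web1: max(10, 3) = 10
mq2-web2-web1: max(12, 9) = 12
mq2-db1-web2-web1: max(10, 4, 9) = 10
mq2-web2-db1-web1: max(12, 4, 3) = 12
Smallest bottleneck: 8.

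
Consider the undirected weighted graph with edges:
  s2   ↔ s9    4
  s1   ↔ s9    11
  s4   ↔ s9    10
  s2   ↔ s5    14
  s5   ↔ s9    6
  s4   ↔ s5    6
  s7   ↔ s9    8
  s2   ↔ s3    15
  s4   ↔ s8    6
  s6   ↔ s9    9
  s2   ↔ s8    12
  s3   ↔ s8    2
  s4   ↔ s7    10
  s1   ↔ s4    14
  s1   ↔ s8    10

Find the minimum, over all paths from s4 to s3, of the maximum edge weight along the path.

A few of the s4→s3 routes:
s4-s9-s1-s8-s3: max(10, 11, 10, 2) = 11
s4-s7-s9-s2-s8-s3: max(10, 8, 4, 12, 2) = 12
s4-s5-s9-s2-s8-s3: max(6, 6, 4, 12, 2) = 12
s4-s7-s9-s1-s8-s3: max(10, 8, 11, 10, 2) = 11
s4-s5-s9-s1-s8-s3: max(6, 6, 11, 10, 2) = 11
s4-s8-s3: max(6, 2) = 6
The minimum achievable maximum is 6.

6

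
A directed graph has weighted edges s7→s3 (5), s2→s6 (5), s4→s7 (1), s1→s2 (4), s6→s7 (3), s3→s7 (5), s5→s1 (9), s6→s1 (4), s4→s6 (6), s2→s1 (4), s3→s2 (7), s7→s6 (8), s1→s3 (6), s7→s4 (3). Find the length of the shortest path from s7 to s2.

A few of the s7→s2 routes:
s7→s4→s6→s1→s2: 3 + 6 + 4 + 4 = 17
s7→s3→s2: 5 + 7 = 12
s7→s6→s1→s2: 8 + 4 + 4 = 16
The minimum is 12.

12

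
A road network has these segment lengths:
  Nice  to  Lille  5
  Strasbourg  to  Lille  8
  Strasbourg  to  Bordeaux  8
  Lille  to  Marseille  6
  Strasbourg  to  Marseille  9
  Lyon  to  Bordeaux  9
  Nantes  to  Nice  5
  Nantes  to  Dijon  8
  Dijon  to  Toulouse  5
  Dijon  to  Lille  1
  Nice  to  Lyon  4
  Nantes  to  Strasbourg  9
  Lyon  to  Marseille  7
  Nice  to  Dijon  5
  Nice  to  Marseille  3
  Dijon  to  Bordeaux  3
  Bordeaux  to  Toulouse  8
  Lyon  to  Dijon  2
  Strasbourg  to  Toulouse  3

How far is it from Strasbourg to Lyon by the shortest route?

Checking several routes:
Strasbourg-Lille-Dijon-Lyon: 8 + 1 + 2 = 11
Strasbourg-Bordeaux-Dijon-Lyon: 8 + 3 + 2 = 13
Strasbourg-Toulouse-Dijon-Lyon: 3 + 5 + 2 = 10
Best route has total 10.

10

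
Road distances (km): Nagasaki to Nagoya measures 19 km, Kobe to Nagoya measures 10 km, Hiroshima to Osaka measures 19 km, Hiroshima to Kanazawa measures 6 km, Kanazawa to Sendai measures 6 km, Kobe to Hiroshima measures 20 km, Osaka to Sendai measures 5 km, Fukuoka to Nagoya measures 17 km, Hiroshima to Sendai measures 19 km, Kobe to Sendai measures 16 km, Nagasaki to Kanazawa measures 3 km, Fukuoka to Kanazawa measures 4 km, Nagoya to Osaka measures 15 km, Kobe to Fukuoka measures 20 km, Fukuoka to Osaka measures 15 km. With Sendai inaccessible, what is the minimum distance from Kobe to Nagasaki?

Checking several routes:
Kobe→Nagoya→Nagasaki: 10 + 19 = 29
Kobe→Nagoya→Fukuoka→Kanazawa→Nagasaki: 10 + 17 + 4 + 3 = 34
Kobe→Hiroshima→Kanazawa→Nagasaki: 20 + 6 + 3 = 29
Kobe→Fukuoka→Kanazawa→Nagasaki: 20 + 4 + 3 = 27
Best route has total 27 km.

27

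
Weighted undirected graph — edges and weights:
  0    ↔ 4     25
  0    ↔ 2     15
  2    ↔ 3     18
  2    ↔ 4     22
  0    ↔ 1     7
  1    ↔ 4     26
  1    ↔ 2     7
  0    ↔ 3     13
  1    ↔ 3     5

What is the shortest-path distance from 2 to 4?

22

Checking several routes:
2-1-0-4: 7 + 7 + 25 = 39
2-0-4: 15 + 25 = 40
2-4: 22
2-1-4: 7 + 26 = 33
Best route has total 22.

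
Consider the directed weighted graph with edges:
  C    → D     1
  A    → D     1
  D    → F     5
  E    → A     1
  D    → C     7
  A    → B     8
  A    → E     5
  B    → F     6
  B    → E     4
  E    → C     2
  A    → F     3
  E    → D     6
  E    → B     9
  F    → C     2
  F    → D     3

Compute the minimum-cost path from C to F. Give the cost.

Routes from C to F:
C - D - F: 1 + 5 = 6
The minimum is 6.

6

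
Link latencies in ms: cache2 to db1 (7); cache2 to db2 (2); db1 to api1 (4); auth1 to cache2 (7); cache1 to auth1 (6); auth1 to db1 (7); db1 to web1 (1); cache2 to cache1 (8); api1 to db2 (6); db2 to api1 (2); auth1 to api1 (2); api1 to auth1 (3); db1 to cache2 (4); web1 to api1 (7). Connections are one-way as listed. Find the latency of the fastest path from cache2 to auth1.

7

Paths from cache2 to auth1:
cache2 -> db2 -> api1 -> auth1: 2 + 2 + 3 = 7
cache2 -> db1 -> web1 -> api1 -> auth1: 7 + 1 + 7 + 3 = 18
cache2 -> cache1 -> auth1: 8 + 6 = 14
cache2 -> db1 -> api1 -> auth1: 7 + 4 + 3 = 14
Shortest: 7 ms.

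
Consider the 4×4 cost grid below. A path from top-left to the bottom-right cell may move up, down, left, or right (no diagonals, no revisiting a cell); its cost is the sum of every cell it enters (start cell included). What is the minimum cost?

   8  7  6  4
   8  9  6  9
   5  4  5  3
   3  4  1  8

One optimal route is [0,0] [1,0] [2,0] [3,0] [3,1] [3,2] [3,3].
Its cost is 8 + 8 + 5 + 3 + 4 + 1 + 8 = 37.

37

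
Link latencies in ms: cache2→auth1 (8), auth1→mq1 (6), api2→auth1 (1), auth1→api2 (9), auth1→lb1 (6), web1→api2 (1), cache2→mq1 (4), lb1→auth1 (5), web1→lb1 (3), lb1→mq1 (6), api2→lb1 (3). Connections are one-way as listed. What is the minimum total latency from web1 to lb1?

3

Candidate routes:
web1 → api2 → auth1 → lb1: 1 + 1 + 6 = 8
web1 → api2 → lb1: 1 + 3 = 4
web1 → lb1: 3
Shortest: 3 ms.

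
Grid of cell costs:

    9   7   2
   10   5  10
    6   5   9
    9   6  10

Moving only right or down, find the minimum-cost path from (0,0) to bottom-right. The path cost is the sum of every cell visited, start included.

42

Take r0c0 r0c1 r1c1 r2c1 r3c1 r3c2 for a total of 9 + 7 + 5 + 5 + 6 + 10 = 42.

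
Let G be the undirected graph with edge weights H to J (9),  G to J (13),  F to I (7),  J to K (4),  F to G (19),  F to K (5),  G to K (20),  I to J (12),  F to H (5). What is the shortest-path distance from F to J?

9

A few of the F→J routes:
F → I → J: 7 + 12 = 19
F → H → J: 5 + 9 = 14
F → K → J: 5 + 4 = 9
Shortest: 9.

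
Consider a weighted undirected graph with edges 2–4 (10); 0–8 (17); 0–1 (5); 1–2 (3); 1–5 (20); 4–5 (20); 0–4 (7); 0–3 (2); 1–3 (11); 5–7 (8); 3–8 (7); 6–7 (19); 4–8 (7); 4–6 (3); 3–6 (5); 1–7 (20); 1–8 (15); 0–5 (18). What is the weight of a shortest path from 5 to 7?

Comparing a few candidate routes:
5 - 7: 8
5 - 0 - 1 - 7: 18 + 5 + 20 = 43
5 - 1 - 7: 20 + 20 = 40
5 - 4 - 6 - 7: 20 + 3 + 19 = 42
Shortest: 8.

8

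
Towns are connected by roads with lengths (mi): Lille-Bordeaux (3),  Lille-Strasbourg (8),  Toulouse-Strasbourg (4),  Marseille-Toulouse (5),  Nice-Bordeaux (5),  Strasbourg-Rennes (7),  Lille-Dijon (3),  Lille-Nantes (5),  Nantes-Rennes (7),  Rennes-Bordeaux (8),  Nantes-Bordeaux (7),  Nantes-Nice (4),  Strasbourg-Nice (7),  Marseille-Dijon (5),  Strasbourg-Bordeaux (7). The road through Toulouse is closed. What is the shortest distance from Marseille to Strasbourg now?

16

A few of the Marseille→Strasbourg routes:
Marseille → Dijon → Lille → Nantes → Nice → Strasbourg: 5 + 3 + 5 + 4 + 7 = 24
Marseille → Dijon → Lille → Bordeaux → Nice → Strasbourg: 5 + 3 + 3 + 5 + 7 = 23
Marseille → Dijon → Lille → Bordeaux → Rennes → Strasbourg: 5 + 3 + 3 + 8 + 7 = 26
Marseille → Dijon → Lille → Strasbourg: 5 + 3 + 8 = 16
Marseille → Dijon → Lille → Bordeaux → Strasbourg: 5 + 3 + 3 + 7 = 18
The minimum is 16 mi.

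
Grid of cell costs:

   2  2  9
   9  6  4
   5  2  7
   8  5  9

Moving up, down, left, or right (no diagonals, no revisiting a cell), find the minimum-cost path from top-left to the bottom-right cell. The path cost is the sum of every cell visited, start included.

Best path: r0c0 -> r0c1 -> r1c1 -> r2c1 -> r3c1 -> r3c2
Cost: 2 + 2 + 6 + 2 + 5 + 9 = 26

26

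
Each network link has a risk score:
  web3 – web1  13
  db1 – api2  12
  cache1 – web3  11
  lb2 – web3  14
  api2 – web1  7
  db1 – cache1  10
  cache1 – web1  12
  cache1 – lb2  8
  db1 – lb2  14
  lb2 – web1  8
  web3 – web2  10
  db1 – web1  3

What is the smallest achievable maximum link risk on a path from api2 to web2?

11

A few of the api2→web2 routes:
api2-web1-cache1-web3-web2: max(7, 12, 11, 10) = 12
api2-db1-web1-lb2-cache1-web3-web2: max(12, 3, 8, 8, 11, 10) = 12
api2-web1-db1-cache1-web3-web2: max(7, 3, 10, 11, 10) = 11
api2-web1-lb2-cache1-web3-web2: max(7, 8, 8, 11, 10) = 11
api2-db1-cache1-web3-web2: max(12, 10, 11, 10) = 12
Smallest bottleneck: 11.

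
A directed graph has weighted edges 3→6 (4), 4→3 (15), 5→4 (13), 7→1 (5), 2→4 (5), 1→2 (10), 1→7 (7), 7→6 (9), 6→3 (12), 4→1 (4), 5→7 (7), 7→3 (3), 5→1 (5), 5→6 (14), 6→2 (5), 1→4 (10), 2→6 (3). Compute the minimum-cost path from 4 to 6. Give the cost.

Paths from 4 to 6:
4 → 1 → 2 → 6: 4 + 10 + 3 = 17
4 → 3 → 6: 15 + 4 = 19
4 → 1 → 7 → 6: 4 + 7 + 9 = 20
4 → 1 → 7 → 3 → 6: 4 + 7 + 3 + 4 = 18
Shortest: 17.

17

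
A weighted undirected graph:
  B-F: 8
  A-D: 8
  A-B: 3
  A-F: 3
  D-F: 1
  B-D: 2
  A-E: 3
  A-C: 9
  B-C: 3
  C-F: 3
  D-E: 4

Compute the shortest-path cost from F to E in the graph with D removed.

6

Some routes from F to E avoiding D:
F-A-E: 3 + 3 = 6
F-C-A-E: 3 + 9 + 3 = 15
F-C-B-A-E: 3 + 3 + 3 + 3 = 12
F-B-A-E: 8 + 3 + 3 = 14
The minimum is 6.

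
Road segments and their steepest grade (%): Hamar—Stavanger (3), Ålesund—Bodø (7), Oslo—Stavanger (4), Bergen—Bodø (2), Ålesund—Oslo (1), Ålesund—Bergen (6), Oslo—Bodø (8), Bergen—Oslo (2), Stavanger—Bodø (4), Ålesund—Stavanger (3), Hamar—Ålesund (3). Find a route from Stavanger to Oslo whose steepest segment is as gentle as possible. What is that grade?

3

Checking several routes:
Stavanger - Bodø - Bergen - Oslo: max(4, 2, 2) = 4
Stavanger - Ålesund - Oslo: max(3, 1) = 3
Stavanger - Hamar - Ålesund - Oslo: max(3, 3, 1) = 3
Smallest bottleneck: 3%.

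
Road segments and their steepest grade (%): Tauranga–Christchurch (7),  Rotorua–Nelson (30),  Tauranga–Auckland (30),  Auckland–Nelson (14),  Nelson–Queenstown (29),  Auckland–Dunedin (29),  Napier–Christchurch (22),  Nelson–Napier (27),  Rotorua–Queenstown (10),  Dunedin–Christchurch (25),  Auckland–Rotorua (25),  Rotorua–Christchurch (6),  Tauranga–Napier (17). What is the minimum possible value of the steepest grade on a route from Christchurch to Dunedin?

25

Comparing a few candidate routes:
Christchurch→Tauranga→Napier→Nelson→Auckland→Dunedin: max(7, 17, 27, 14, 29) = 29
Christchurch→Napier→Nelson→Queenstown→Rotorua→Auckland→Dunedin: max(22, 27, 29, 10, 25, 29) = 29
Christchurch→Tauranga→Napier→Nelson→Queenstown→Rotorua→Auckland→Dunedin: max(7, 17, 27, 29, 10, 25, 29) = 29
Christchurch→Dunedin: max(25) = 25
Smallest bottleneck: 25%.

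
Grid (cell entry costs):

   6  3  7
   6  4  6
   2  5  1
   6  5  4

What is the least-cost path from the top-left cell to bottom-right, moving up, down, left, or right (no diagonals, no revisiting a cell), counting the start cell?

Take [0,0] [0,1] [1,1] [2,1] [2,2] [3,2] for a total of 6 + 3 + 4 + 5 + 1 + 4 = 23.

23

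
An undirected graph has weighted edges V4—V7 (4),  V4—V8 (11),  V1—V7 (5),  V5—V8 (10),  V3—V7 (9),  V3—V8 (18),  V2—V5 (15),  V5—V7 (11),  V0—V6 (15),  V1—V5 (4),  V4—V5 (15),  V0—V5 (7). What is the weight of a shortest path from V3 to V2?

A few of the V3→V2 routes:
V3→V8→V5→V2: 18 + 10 + 15 = 43
V3→V7→V1→V5→V2: 9 + 5 + 4 + 15 = 33
V3→V7→V5→V2: 9 + 11 + 15 = 35
V3→V7→V4→V8→V5→V2: 9 + 4 + 11 + 10 + 15 = 49
V3→V7→V4→V5→V2: 9 + 4 + 15 + 15 = 43
Shortest: 33.

33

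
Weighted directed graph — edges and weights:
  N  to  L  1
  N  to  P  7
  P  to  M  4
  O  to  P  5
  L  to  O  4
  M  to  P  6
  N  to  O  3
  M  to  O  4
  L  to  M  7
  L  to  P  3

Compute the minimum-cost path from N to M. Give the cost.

Comparing a few candidate routes:
N → L → M: 1 + 7 = 8
N → L → P → M: 1 + 3 + 4 = 8
N → P → M: 7 + 4 = 11
Shortest: 8.

8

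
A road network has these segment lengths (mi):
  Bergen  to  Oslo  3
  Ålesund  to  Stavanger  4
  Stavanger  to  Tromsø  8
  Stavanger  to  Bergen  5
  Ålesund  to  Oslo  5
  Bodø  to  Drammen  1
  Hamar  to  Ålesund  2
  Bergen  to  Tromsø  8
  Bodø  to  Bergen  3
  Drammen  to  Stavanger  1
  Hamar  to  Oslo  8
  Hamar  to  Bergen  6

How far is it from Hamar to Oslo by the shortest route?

Checking several routes:
Hamar→Ålesund→Stavanger→Drammen→Bodø→Bergen→Oslo: 2 + 4 + 1 + 1 + 3 + 3 = 14
Hamar→Oslo: 8
Hamar→Ålesund→Oslo: 2 + 5 = 7
Hamar→Bergen→Oslo: 6 + 3 = 9
Hamar→Bergen→Bodø→Drammen→Stavanger→Ålesund→Oslo: 6 + 3 + 1 + 1 + 4 + 5 = 20
Hamar→Ålesund→Stavanger→Bergen→Oslo: 2 + 4 + 5 + 3 = 14
Shortest: 7 mi.

7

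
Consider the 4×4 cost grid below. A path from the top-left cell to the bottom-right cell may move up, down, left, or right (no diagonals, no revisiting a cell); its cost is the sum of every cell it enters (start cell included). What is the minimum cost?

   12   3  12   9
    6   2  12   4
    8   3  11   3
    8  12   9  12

46

Take [0,0] -> [0,1] -> [1,1] -> [2,1] -> [2,2] -> [2,3] -> [3,3] for a total of 12 + 3 + 2 + 3 + 11 + 3 + 12 = 46.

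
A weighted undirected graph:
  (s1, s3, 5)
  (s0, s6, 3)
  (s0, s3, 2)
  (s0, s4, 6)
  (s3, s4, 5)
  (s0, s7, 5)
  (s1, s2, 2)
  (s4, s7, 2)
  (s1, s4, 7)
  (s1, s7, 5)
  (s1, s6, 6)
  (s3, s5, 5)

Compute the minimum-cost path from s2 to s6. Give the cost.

8

Comparing a few candidate routes:
s2 -> s1 -> s3 -> s0 -> s6: 2 + 5 + 2 + 3 = 12
s2 -> s1 -> s6: 2 + 6 = 8
s2 -> s1 -> s7 -> s0 -> s6: 2 + 5 + 5 + 3 = 15
s2 -> s1 -> s7 -> s4 -> s0 -> s6: 2 + 5 + 2 + 6 + 3 = 18
Best route has total 8.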